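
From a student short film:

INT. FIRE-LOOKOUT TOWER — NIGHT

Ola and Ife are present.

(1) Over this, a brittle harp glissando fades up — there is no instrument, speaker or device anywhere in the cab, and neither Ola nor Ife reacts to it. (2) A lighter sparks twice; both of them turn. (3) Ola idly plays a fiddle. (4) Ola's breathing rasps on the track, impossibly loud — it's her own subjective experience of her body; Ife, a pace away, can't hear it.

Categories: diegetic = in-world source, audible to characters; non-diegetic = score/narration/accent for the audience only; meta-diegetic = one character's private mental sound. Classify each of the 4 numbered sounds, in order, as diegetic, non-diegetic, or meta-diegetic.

Sound (1): it has no source in the story world and no character can hear it — it's underscore, so non-diegetic.
(2) is diegetic: an in-world source (a lighter); characters could hear it.
Sound (3): Ola is producing the music live, in the story world, so diegetic.
Sound (4): a subjective body sound — Ola's private perception, inaudible to Ife, so meta-diegetic.

non-diegetic, diegetic, diegetic, meta-diegetic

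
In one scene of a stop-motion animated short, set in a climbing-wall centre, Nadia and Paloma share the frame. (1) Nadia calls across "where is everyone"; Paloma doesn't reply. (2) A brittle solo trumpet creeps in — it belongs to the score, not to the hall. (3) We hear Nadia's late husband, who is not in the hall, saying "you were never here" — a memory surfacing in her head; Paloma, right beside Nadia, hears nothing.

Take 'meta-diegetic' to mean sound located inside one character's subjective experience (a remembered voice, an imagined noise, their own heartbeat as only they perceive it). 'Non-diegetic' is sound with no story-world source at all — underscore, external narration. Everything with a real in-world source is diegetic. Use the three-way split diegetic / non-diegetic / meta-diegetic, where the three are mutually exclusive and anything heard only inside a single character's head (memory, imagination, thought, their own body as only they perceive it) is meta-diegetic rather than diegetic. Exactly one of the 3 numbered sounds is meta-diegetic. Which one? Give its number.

3

Sound (1): Nadia is a character speaking aloud in the scene, so diegetic.
(2) it has no source in the story world and no character can hear it — it's underscore → non-diegetic.
Sound (3): it's Nadia's recollection rendered as sound; the other character can't hear it, so meta-diegetic.
Only (3) is meta-diegetic.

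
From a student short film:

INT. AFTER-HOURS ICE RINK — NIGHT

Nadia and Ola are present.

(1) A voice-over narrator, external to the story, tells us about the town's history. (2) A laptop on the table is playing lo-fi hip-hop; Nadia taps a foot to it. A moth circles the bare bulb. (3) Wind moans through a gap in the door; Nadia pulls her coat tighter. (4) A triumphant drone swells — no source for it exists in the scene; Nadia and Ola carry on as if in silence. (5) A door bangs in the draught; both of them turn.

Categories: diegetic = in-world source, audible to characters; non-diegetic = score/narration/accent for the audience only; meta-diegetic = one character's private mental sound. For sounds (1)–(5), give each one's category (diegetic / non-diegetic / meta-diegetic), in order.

Sound (1): external voice-over — not a character, not heard by anyone in the scene, so non-diegetic.
(2) is diegetic: source music from a laptop, which exists in the story world.
Sound (3): it's the actual ambient sound of the location, so diegetic.
Sound (4): nothing in the rink produces it and the characters don't hear it — pure soundtrack, so non-diegetic.
(5) is diegetic: an in-world source (a door); characters could hear it.

non-diegetic, diegetic, diegetic, non-diegetic, diegetic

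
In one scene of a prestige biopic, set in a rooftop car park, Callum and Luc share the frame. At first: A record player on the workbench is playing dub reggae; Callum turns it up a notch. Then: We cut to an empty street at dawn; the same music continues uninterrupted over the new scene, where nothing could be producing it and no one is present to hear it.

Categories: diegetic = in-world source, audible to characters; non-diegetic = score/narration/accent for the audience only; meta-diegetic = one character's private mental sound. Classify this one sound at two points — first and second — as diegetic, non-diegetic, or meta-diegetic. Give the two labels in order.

First: a record player is a real in-scene source and Callum reacts to it → diegetic.
Second: there is no longer any in-world source and no one can hear it — it has become underscore → non-diegetic.

diegetic, non-diegetic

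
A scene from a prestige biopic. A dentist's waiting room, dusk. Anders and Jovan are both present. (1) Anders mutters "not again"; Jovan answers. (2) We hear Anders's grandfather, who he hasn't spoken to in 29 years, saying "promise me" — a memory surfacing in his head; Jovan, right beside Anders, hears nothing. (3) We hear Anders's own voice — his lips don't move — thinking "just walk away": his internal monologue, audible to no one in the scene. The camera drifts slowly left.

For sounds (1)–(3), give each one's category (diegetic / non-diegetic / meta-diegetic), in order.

Sound (1): on-screen dialogue — Anders speaks and Jovan is there to hear, so diegetic.
Sound (2): it's Anders's recollection rendered as sound; the other character can't hear it, so meta-diegetic.
(3) internal monologue — inside Anders's mind, not spoken into the scene → meta-diegetic.

diegetic, meta-diegetic, meta-diegetic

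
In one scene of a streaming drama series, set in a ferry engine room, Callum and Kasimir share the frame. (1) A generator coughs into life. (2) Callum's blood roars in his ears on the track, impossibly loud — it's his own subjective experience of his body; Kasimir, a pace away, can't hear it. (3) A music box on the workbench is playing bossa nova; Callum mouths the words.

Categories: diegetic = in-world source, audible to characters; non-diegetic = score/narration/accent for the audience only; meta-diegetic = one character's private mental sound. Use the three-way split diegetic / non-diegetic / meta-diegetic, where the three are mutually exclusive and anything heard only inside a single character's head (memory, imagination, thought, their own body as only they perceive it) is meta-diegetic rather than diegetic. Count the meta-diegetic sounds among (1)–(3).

1

Sound (1): a generator is a real object/event in the scene's world, so diegetic.
(2) point-of-audition from inside Callum's body; not a sound in the room → meta-diegetic.
(3) the music comes from an on-screen device that Callum responds to → diegetic.
So 1 of the 3 is meta-diegetic: (2).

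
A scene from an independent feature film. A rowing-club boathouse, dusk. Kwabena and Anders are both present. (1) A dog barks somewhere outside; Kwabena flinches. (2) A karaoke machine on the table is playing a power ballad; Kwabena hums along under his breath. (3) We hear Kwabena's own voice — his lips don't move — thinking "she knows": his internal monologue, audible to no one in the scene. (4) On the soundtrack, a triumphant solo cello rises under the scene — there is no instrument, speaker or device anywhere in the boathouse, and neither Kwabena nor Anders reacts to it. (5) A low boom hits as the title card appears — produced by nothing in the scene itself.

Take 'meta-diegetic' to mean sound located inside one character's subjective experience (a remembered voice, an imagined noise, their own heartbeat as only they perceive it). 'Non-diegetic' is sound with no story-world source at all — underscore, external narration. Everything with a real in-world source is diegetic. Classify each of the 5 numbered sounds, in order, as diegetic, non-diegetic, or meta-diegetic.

(1) an in-world source (a dog); characters could hear it → diegetic.
(2) the music comes from an on-screen device that Kwabena responds to → diegetic.
(3) Kwabena's thought-voice: a private mental sound no other character can hear → meta-diegetic.
(4) is non-diegetic: it has no source in the story world and no character can hear it — it's underscore.
(5) it's a sound-design accent with no in-world source; no one in the scene can hear it → non-diegetic.

diegetic, diegetic, meta-diegetic, non-diegetic, non-diegetic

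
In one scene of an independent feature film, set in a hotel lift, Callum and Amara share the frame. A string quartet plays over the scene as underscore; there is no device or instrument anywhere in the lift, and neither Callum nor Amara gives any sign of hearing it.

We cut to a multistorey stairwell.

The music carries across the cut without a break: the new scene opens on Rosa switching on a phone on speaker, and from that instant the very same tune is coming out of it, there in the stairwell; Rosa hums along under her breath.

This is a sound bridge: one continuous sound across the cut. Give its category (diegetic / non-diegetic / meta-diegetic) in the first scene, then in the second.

non-diegetic, diegetic

Scene one: there's no in-world source anywhere and no character hears it — underscore for the audience only → non-diegetic.
Scene two: once Rosa turns on a phone on speaker, the music has a real source in the story world and Rosa reacts to it → diegetic.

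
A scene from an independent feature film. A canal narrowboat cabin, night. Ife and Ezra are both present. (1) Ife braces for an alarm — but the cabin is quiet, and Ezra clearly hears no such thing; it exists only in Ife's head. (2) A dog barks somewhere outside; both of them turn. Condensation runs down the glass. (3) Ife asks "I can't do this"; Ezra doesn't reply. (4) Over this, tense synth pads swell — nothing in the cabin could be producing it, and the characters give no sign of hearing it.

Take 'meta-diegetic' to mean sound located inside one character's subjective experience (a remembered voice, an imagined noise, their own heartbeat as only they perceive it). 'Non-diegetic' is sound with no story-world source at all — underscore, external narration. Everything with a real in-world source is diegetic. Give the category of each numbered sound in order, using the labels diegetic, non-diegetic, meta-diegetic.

meta-diegetic, diegetic, diegetic, non-diegetic

(1) is meta-diegetic: subjective to Ife: the cabin is silent and Ezra hears nothing.
(2) an in-world source (a dog); characters could hear it → diegetic.
(3) on-screen dialogue — Ife speaks and Ezra is there to hear → diegetic.
Sound (4): nothing in the cabin produces it and the characters don't hear it — pure soundtrack, so non-diegetic.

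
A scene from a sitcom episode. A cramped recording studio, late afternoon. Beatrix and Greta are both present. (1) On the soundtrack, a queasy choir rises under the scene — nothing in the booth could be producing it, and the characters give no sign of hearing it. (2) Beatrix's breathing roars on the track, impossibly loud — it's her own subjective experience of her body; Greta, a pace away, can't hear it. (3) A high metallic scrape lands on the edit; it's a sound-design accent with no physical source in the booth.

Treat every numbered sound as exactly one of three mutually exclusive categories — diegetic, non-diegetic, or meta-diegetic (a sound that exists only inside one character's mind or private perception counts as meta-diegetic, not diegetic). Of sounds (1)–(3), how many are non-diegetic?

(1) score with no on-screen or off-screen source; it exists for the audience alone → non-diegetic.
Sound (2): it's Beatrix's internal bodily sensation rendered as sound; only Beatrix 'hears' it, so meta-diegetic.
Sound (3): an editorial stinger — it belongs to the cut, not the story world, so non-diegetic.
Non-diegetic: (1), (3) — that's 2.

2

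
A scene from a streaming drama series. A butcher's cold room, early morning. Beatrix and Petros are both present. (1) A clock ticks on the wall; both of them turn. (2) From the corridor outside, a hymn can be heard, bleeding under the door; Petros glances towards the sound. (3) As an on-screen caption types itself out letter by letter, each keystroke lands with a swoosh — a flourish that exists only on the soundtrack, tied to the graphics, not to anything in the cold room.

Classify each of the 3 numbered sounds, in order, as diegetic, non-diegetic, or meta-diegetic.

diegetic, diegetic, non-diegetic

(1) is diegetic: the sound comes from a clock physically present in the location.
(2) the music has an off-screen but real-world source and a character hears it → diegetic.
Sound (3): it accompanies on-screen graphics, not anything inside the story world, so non-diegetic.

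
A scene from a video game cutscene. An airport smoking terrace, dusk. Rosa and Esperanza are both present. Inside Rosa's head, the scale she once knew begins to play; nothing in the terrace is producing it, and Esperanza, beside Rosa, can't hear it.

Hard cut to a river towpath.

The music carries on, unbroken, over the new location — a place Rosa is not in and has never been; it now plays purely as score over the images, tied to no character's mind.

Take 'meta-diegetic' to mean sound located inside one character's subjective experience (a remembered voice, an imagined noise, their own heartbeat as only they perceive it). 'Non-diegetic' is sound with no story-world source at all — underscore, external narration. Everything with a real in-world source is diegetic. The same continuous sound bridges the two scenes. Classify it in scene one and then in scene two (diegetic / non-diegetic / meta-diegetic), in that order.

meta-diegetic, non-diegetic

Scene one: the music exists only inside Rosa's mind; Esperanza can't hear it → meta-diegetic.
Scene two: it's detached from Rosa entirely and plays over unrelated images with no in-world source — conventional underscore → non-diegetic.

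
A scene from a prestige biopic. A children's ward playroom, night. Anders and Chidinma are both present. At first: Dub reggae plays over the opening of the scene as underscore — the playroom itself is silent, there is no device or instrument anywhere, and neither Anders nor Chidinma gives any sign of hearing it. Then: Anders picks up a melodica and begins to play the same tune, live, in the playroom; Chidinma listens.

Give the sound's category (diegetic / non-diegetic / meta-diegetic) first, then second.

First: no in-world source exists and no character can hear it — underscore → non-diegetic.
Second: a melodica is now a real source in the story world and the characters hear it → diegetic.

non-diegetic, diegetic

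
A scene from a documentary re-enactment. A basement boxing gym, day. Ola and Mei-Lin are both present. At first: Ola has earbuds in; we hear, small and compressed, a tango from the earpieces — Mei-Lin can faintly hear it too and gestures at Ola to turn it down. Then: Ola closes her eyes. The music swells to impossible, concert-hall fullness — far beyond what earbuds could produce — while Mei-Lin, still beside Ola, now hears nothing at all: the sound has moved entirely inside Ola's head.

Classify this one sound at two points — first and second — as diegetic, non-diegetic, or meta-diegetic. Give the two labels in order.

diegetic, meta-diegetic

First: the earbuds are a physical source both characters can hear → diegetic.
Second: the music now exists only as Ola's subjective experience; Mei-Lin can no longer hear it → meta-diegetic.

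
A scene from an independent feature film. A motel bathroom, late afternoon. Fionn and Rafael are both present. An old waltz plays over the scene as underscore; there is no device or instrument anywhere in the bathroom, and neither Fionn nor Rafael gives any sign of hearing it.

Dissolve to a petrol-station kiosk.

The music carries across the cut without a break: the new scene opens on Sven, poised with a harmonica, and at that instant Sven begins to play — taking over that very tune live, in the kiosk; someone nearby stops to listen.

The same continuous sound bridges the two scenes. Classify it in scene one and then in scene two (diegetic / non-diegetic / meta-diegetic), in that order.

non-diegetic, diegetic

Scene one: there's no in-world source anywhere and no character hears it — underscore for the audience only → non-diegetic.
Scene two: from the moment Sven starts playing, the tune is being performed on a harmonica inside the story world and another character hears it → diegetic.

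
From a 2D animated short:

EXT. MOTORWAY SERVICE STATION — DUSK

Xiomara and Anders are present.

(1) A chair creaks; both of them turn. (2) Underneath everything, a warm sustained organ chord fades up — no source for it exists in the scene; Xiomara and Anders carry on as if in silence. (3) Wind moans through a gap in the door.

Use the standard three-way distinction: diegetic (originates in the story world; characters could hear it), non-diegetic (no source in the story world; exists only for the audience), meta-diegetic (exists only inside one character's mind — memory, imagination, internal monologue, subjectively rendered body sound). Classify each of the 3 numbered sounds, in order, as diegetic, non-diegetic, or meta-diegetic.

(1) the sound comes from a chair physically present in the location → diegetic.
(2) is non-diegetic: nothing in the forecourt produces it and the characters don't hear it — pure soundtrack.
(3) is diegetic: ambient/room sound belonging to the story's physical space.

diegetic, non-diegetic, diegetic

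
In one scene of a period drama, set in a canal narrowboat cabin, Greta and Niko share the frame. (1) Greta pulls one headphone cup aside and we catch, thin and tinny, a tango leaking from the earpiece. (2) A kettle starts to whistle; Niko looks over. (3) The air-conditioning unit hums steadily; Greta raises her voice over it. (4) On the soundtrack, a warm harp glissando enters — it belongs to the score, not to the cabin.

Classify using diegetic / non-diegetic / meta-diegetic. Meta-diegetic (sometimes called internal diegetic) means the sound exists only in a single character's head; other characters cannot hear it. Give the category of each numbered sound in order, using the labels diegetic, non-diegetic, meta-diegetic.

(1) it's leaking from a physical pair of headphones in the scene → diegetic.
(2) is diegetic: the sound comes from a kettle physically present in the location.
(3) is diegetic: the air-conditioning unit is part of the location's real environment.
Sound (4): it has no source in the story world and no character can hear it — it's underscore, so non-diegetic.

diegetic, diegetic, diegetic, non-diegetic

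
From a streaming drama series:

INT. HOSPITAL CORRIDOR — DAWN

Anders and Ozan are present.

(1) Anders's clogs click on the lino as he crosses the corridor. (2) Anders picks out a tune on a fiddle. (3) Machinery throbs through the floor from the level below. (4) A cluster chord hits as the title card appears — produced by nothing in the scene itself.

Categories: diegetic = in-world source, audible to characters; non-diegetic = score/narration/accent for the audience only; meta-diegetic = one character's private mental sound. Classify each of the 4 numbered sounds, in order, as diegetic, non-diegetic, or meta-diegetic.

(1) Anders's footsteps are produced in the story world → diegetic.
Sound (2): a character is playing a fiddle on screen, so diegetic.
(3) is diegetic: it's the actual ambient sound of the location.
(4) an editorial stinger — it belongs to the cut, not the story world → non-diegetic.

diegetic, diegetic, diegetic, non-diegetic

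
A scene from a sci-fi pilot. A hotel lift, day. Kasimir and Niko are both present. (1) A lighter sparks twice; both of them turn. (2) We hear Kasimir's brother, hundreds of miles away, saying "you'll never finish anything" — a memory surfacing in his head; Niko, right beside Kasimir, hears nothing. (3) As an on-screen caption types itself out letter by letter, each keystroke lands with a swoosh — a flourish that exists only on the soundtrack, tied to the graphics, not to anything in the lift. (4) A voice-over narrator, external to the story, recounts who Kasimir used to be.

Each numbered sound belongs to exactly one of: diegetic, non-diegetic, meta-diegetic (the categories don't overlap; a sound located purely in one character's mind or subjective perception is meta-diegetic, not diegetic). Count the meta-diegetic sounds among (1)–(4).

1

Sound (1): a lighter is a real object/event in the scene's world, so diegetic.
(2) the voice is a memory playing only inside Kasimir's mind; Niko can't hear it → meta-diegetic.
Sound (3): it accompanies on-screen graphics, not anything inside the story world, so non-diegetic.
(4) is non-diegetic: commentary laid over the scene from outside the fiction.
Meta-diegetic: (2) — that's 1.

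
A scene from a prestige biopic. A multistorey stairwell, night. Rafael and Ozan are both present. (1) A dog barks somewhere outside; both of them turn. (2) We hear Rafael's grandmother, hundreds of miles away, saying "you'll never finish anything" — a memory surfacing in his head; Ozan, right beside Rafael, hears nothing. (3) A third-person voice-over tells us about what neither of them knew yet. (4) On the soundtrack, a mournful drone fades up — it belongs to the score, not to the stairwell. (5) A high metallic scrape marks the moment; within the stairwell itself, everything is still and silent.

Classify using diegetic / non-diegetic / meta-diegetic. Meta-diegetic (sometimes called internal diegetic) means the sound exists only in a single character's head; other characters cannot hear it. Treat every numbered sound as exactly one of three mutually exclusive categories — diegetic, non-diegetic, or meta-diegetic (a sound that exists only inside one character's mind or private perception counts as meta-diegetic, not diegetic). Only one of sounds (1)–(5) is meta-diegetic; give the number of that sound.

2

(1) is diegetic: the sound comes from a dog physically present in the location.
(2) the voice is a memory playing only inside Rafael's mind; Ozan can't hear it → meta-diegetic.
(3) the narrator exists outside the story world, addressing only the audience → non-diegetic.
(4) is non-diegetic: it has no source in the story world and no character can hear it — it's underscore.
Sound (5): it's a sound-design accent with no in-world source; no one in the scene can hear it, so non-diegetic.
Only (2) is meta-diegetic.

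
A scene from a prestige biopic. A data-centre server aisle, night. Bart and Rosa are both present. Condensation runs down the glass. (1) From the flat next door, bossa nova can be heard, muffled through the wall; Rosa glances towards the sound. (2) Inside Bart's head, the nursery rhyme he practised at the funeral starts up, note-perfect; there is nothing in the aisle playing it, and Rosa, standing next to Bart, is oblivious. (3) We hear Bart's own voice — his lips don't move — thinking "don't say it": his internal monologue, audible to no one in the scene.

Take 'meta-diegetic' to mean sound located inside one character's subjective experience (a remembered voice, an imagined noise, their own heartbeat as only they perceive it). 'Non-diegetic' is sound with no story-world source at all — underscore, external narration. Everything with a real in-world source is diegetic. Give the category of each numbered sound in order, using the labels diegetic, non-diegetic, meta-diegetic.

diegetic, meta-diegetic, meta-diegetic

(1) the music has an off-screen but real-world source and a character hears it → diegetic.
(2) remembered music, private to Bart — Rosa is oblivious because it isn't in the room → meta-diegetic.
(3) internal monologue — inside Bart's mind, not spoken into the scene → meta-diegetic.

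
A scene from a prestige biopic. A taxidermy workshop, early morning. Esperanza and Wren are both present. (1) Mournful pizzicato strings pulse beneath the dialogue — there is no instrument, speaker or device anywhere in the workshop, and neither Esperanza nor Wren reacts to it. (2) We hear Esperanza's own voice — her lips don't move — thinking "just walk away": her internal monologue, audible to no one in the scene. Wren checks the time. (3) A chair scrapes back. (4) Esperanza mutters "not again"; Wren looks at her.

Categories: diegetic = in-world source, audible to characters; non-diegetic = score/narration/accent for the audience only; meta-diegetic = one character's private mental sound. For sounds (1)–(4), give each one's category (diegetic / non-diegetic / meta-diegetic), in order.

non-diegetic, meta-diegetic, diegetic, diegetic

(1) it has no source in the story world and no character can hear it — it's underscore → non-diegetic.
(2) internal monologue — inside Esperanza's mind, not spoken into the scene → meta-diegetic.
(3) is diegetic: an in-world source (a chair); characters could hear it.
(4) spoken by a character present in the story world → diegetic.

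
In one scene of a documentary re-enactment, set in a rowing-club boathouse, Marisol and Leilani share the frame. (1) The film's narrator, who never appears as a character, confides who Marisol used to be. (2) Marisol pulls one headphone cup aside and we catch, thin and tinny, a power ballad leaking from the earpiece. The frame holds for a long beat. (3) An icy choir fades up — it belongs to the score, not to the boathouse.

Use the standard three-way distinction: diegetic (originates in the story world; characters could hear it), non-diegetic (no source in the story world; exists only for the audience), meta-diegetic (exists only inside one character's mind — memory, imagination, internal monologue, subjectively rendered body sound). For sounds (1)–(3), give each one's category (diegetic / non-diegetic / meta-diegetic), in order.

non-diegetic, diegetic, non-diegetic

Sound (1): external voice-over — not a character, not heard by anyone in the scene, so non-diegetic.
(2) is diegetic: the headphones are an on-screen source.
(3) nothing in the boathouse produces it and the characters don't hear it — pure soundtrack → non-diegetic.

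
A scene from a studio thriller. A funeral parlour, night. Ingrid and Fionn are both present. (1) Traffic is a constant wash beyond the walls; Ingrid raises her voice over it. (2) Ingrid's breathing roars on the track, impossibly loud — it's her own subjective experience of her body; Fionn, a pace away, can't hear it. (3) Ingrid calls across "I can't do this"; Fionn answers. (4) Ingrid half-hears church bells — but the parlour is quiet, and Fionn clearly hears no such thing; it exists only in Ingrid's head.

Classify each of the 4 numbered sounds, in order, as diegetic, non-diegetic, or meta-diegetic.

(1) ambient/room sound belonging to the story's physical space → diegetic.
(2) point-of-audition from inside Ingrid's body; not a sound in the room → meta-diegetic.
(3) is diegetic: Ingrid is a character speaking aloud in the scene.
Sound (4): subjective to Ingrid: the parlour is silent and Fionn hears nothing, so meta-diegetic.

diegetic, meta-diegetic, diegetic, meta-diegetic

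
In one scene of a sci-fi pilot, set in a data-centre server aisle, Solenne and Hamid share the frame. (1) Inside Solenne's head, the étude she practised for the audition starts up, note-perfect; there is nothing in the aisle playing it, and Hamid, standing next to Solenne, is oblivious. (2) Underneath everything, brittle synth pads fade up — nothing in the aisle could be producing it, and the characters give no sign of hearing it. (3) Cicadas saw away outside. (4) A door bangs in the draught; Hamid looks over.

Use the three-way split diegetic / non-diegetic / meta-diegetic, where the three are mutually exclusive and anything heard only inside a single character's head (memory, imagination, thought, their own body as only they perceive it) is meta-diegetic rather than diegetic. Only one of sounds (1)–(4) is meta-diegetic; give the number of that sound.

1

Sound (1): remembered music, private to Solenne — Hamid is oblivious because it isn't in the room, so meta-diegetic.
(2) is non-diegetic: score with no on-screen or off-screen source; it exists for the audience alone.
Sound (3): it's the actual ambient sound of the location, so diegetic.
(4) is diegetic: an in-world source (a door); characters could hear it.
Only (1) is meta-diegetic.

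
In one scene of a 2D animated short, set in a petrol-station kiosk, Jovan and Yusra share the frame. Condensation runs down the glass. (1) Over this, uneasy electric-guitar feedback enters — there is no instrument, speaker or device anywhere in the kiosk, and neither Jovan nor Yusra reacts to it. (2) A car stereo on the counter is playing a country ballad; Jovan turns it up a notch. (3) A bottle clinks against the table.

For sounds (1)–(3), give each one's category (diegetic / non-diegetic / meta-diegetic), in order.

non-diegetic, diegetic, diegetic

Sound (1): nothing in the kiosk produces it and the characters don't hear it — pure soundtrack, so non-diegetic.
(2) is diegetic: a car stereo is a physical source in the scene and Jovan reacts to it.
(3) is diegetic: a bottle is a real object/event in the scene's world.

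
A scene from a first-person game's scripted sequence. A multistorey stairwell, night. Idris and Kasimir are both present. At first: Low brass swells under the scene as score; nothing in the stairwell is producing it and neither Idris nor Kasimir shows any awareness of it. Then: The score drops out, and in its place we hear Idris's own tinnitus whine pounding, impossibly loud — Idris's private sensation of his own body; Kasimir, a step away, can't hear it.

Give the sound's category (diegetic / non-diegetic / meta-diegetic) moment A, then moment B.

non-diegetic, meta-diegetic

Moment A: underscore with no in-world source, inaudible to the characters → non-diegetic.
Moment B: the body sound is Idris's subjective perception alone — Kasimir can't hear it → meta-diegetic.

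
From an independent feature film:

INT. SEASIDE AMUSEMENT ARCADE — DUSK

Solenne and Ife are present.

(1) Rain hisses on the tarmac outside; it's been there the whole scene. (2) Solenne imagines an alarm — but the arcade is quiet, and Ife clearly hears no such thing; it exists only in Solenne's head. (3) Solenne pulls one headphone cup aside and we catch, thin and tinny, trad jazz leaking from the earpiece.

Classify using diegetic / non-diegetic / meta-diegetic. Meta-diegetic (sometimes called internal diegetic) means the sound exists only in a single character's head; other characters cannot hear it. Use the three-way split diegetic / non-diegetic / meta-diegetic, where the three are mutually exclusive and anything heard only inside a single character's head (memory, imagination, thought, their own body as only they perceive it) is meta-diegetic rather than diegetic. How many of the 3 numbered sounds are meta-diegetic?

1

(1) ambient/room sound belonging to the story's physical space → diegetic.
Sound (2): the sound is imagined by Solenne; nothing in the story world is producing it and Ife can't hear it, so meta-diegetic.
(3) is diegetic: it's leaking from a physical pair of headphones in the scene.
Meta-diegetic: (2) — that's 1.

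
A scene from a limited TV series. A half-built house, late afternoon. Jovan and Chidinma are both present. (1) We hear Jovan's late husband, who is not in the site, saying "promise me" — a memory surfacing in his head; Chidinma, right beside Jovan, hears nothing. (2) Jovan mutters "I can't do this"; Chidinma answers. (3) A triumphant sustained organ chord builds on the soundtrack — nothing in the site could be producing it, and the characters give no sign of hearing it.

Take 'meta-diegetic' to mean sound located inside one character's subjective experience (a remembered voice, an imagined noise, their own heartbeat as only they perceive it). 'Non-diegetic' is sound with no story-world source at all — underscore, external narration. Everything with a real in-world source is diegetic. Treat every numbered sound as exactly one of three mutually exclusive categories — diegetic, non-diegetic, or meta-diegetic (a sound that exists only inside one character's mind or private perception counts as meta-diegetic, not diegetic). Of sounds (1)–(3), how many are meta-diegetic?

Sound (1): the voice is a memory playing only inside Jovan's mind; Chidinma can't hear it, so meta-diegetic.
(2) is diegetic: on-screen dialogue — Jovan speaks and Chidinma is there to hear.
(3) is non-diegetic: score with no on-screen or off-screen source; it exists for the audience alone.
So 1 of the 3 is meta-diegetic: (1).

1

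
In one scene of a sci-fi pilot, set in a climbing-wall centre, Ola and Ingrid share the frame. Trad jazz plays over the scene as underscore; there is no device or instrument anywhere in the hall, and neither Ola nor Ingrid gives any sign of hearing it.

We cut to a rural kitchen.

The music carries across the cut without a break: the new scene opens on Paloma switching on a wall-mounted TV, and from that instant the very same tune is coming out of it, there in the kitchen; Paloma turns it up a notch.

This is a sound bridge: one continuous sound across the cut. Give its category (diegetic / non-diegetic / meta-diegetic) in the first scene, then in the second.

non-diegetic, diegetic

Scene one: there's no in-world source anywhere and no character hears it — underscore for the audience only → non-diegetic.
Scene two: once Paloma turns on a wall-mounted TV, the music has a real source in the story world and Paloma reacts to it → diegetic.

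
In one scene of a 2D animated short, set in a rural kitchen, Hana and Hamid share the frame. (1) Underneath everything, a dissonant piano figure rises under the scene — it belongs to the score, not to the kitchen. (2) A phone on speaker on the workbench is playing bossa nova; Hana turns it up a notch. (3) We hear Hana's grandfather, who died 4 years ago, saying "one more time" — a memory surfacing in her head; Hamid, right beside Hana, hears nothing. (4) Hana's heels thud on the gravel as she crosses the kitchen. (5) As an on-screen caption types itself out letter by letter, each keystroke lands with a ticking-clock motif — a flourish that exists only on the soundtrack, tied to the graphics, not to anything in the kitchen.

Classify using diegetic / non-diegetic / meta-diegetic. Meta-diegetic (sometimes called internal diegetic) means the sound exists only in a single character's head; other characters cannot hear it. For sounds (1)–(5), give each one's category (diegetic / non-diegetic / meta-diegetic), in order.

Sound (1): it has no source in the story world and no character can hear it — it's underscore, so non-diegetic.
(2) is diegetic: source music from a phone on speaker, which exists in the story world.
(3) the voice is a memory playing only inside Hana's mind; Hamid can't hear it → meta-diegetic.
(4) is diegetic: a character's body making contact with the set — an in-world sound.
(5) is non-diegetic: sound married to a title/caption — outside the diegesis by definition.

non-diegetic, diegetic, meta-diegetic, diegetic, non-diegetic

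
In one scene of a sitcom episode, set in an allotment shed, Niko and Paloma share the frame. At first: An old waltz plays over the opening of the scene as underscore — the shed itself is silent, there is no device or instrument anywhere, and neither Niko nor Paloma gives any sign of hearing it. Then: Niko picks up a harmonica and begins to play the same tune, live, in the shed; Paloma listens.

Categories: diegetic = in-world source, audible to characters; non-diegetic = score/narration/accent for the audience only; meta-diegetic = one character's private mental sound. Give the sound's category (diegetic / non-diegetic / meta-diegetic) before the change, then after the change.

Before the change: no in-world source exists and no character can hear it — underscore → non-diegetic.
After the change: a harmonica is now a real source in the story world and the characters hear it → diegetic.

non-diegetic, diegetic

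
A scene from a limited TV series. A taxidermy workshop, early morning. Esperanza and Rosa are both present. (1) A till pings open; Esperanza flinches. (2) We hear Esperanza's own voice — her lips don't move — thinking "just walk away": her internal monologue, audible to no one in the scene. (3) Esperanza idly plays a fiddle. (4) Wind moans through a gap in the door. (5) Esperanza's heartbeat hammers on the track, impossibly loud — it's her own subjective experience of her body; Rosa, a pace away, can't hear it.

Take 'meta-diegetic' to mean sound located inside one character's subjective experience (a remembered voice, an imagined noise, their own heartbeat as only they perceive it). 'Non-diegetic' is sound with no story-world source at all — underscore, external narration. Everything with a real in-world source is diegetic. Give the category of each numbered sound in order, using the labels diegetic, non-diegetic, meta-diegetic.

(1) a till is a real object/event in the scene's world → diegetic.
Sound (2): internal monologue — inside Esperanza's mind, not spoken into the scene, so meta-diegetic.
(3) is diegetic: a character is playing a fiddle on screen.
(4) wind is part of the location's real environment → diegetic.
Sound (5): point-of-audition from inside Esperanza's body; not a sound in the room, so meta-diegetic.

diegetic, meta-diegetic, diegetic, diegetic, meta-diegetic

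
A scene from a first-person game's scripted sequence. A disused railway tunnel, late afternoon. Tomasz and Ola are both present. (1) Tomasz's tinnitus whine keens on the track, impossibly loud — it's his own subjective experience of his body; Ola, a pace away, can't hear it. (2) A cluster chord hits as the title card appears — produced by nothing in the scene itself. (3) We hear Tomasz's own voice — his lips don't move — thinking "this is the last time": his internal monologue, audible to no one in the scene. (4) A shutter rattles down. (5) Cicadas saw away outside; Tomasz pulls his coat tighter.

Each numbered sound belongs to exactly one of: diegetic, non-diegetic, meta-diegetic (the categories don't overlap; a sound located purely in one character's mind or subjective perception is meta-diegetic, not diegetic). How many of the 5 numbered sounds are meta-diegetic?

(1) is meta-diegetic: a subjective body sound — Tomasz's private perception, inaudible to Ola.
(2) an editorial stinger — it belongs to the cut, not the story world → non-diegetic.
Sound (3): Tomasz's thought-voice: a private mental sound no other character can hear, so meta-diegetic.
Sound (4): an in-world source (a shutter); characters could hear it, so diegetic.
(5) ambient/room sound belonging to the story's physical space → diegetic.
So 2 of the 5 are meta-diegetic: (1), (3).

2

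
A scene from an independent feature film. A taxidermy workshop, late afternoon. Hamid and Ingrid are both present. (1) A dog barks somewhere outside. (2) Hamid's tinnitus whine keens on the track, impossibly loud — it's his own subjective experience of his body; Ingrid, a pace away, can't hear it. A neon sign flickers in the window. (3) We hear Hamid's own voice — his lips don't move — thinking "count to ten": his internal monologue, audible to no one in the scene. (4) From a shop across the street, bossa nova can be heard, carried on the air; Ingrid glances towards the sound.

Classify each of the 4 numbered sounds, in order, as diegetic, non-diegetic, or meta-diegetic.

diegetic, meta-diegetic, meta-diegetic, diegetic

(1) a dog is a real object/event in the scene's world → diegetic.
Sound (2): point-of-audition from inside Hamid's body; not a sound in the room, so meta-diegetic.
Sound (3): it's Hamid's unspoken thought, heard only by the audience via his subjectivity, so meta-diegetic.
(4) is diegetic: the music has an off-screen but real-world source and a character hears it.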